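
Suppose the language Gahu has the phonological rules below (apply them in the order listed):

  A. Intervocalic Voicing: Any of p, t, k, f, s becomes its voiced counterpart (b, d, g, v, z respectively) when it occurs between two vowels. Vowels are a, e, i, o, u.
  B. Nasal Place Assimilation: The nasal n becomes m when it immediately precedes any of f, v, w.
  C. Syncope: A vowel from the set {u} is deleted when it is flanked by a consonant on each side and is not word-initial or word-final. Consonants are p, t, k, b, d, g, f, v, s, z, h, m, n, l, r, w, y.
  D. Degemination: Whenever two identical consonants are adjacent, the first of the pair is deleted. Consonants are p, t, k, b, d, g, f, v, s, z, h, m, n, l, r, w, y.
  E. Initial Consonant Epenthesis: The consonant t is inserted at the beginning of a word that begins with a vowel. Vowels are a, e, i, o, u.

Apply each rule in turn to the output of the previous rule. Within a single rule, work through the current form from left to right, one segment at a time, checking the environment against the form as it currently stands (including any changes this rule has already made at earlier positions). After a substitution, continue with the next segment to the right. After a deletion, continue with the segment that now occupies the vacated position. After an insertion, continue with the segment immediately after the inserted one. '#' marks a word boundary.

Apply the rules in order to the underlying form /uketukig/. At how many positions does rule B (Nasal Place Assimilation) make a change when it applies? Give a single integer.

0

A Intervocalic Voicing: [uketukig] → [ugedugig]
B Nasal Place Assimilation: no change — [ugedugig]
C Syncope: [ugedugig] → [ugedgig]
D Degemination: no change — [ugedgig]
E Initial Consonant Epenthesis: [ugedgig] → [tugedgig]
Rule B changed 0 position(s).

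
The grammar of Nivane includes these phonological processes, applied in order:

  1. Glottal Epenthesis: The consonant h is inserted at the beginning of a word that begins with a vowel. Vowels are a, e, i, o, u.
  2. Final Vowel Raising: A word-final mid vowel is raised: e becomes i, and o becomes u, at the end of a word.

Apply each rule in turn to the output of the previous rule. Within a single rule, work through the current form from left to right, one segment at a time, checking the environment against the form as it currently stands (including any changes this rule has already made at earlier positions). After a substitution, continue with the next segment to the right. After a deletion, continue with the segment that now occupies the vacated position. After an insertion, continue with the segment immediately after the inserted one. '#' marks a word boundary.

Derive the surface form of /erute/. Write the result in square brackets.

1 Glottal Epenthesis: [erute] → [herute]
2 Final Vowel Raising: [herute] → [heruti]

[heruti]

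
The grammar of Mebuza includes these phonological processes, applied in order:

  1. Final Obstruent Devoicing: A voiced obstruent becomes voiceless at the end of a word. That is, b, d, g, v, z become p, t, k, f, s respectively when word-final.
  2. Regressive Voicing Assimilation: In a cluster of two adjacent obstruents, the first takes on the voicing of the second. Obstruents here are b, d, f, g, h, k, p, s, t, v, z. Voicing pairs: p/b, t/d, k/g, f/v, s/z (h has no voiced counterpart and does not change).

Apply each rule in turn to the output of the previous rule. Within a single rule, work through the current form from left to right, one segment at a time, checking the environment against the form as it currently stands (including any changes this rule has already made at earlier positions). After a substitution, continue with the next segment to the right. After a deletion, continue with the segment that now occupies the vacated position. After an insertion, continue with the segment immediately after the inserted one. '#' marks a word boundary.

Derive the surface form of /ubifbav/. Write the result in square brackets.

[ubivbaf]

1 Final Obstruent Devoicing: [ubifbav] → [ubifbaf]
2 Regressive Voicing Assimilation: [ubifbaf] → [ubivbaf]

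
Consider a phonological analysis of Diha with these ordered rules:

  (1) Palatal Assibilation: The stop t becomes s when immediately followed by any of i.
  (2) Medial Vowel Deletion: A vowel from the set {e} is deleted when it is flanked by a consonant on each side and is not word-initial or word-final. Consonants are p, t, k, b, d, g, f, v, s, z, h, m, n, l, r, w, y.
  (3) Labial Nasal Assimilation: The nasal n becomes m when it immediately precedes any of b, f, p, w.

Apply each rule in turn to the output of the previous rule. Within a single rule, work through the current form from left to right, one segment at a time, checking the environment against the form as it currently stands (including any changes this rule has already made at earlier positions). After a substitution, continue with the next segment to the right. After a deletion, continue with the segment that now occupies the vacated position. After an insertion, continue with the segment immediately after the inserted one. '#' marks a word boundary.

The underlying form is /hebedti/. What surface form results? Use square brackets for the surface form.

(1) Palatal Assibilation: [hebedti] → [hebedsi]
(2) Medial Vowel Deletion: [hebedsi] → [hbdsi]
(3) Labial Nasal Assimilation: no change — [hbdsi]

[hbdsi]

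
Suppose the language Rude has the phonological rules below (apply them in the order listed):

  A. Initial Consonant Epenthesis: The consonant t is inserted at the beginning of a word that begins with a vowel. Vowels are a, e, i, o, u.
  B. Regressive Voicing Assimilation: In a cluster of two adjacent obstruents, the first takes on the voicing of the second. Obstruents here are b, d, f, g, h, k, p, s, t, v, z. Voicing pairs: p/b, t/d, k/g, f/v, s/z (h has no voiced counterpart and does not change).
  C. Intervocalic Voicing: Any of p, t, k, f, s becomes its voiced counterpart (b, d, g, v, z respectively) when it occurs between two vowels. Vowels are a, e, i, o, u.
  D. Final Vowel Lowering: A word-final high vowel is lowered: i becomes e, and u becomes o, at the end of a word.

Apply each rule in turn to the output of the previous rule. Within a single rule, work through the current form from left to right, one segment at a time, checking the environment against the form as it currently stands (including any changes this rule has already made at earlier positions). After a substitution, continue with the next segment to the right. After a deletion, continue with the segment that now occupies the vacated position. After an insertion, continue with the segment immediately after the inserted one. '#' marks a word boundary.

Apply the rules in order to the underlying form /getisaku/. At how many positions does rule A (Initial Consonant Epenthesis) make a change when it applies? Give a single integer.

0

A Initial Consonant Epenthesis: no change — [getisaku]
B Regressive Voicing Assimilation: no change — [getisaku]
C Intervocalic Voicing: [getisaku] → [gedizagu]
D Final Vowel Lowering: [gedizagu] → [gedizago]
Rule A changed 0 position(s).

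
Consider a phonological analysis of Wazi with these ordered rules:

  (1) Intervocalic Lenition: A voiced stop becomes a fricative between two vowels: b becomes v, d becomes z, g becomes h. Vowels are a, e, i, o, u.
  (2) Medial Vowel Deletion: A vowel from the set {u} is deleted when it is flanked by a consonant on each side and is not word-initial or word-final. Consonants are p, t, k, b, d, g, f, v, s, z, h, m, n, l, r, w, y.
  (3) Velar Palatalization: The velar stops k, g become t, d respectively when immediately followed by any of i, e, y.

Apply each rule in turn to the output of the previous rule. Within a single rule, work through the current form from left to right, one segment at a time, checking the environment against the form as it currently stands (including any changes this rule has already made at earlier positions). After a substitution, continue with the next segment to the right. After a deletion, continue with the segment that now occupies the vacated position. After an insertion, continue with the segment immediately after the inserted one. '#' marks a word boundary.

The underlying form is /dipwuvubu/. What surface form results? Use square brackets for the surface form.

[dipwvvu]

(1) Intervocalic Lenition: [dipwuvubu] → [dipwuvuvu]
(2) Medial Vowel Deletion: [dipwuvuvu] → [dipwvvu]
(3) Velar Palatalization: no change — [dipwvvu]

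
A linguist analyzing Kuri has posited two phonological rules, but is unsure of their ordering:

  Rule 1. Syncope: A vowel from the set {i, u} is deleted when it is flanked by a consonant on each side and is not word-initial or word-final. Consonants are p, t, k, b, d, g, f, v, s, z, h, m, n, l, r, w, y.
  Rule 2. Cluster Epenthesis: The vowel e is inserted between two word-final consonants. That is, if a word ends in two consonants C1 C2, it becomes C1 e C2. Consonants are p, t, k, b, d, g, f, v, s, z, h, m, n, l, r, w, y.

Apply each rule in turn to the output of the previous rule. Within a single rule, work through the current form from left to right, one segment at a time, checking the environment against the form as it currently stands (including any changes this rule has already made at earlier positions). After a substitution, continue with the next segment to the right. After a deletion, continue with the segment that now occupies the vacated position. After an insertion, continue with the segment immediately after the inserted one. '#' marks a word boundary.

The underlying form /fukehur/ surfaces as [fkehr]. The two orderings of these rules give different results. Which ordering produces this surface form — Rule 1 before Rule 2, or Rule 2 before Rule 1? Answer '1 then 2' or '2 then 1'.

2 then 1

Order 1 then 2:
  1 Syncope: [fukehur] → [fkehr]
  2 Cluster Epenthesis: [fkehr] → [fkeher]
  result: [fkeher]
Order 2 then 1:
  2 Cluster Epenthesis: no change — [fukehur]
  1 Syncope: [fukehur] → [fkehr]
  result: [fkehr]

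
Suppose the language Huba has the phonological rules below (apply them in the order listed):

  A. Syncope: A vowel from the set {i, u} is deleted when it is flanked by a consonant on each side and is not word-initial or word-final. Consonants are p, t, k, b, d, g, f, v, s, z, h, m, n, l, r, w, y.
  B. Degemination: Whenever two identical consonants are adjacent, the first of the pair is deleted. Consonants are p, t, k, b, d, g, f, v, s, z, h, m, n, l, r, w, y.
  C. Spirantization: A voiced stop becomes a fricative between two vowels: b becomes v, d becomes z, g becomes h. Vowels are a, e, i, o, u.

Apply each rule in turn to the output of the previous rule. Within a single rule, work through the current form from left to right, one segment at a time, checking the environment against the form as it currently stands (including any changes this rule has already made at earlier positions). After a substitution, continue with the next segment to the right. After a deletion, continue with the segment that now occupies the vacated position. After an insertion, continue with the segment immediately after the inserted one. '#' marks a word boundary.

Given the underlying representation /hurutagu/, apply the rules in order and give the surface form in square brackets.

[hrtahu]

A Syncope: [hurutagu] → [hrtagu]
B Degemination: no change — [hrtagu]
C Spirantization: [hrtagu] → [hrtahu]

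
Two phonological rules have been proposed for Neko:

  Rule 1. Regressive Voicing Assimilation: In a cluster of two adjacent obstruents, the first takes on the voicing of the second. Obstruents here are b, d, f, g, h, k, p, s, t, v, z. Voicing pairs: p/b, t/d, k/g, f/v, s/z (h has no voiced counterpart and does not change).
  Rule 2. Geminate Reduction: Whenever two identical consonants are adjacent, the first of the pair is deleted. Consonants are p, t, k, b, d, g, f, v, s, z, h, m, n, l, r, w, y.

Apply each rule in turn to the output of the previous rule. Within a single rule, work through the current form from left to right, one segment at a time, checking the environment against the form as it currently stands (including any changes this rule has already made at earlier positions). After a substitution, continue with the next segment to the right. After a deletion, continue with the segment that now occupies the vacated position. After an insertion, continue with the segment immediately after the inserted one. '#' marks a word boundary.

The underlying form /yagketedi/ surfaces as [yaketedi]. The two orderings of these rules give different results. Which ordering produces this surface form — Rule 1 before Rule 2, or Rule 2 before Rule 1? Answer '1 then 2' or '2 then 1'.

1 then 2

Order 1 then 2:
  1 Regressive Voicing Assimilation: [yagketedi] → [yakketedi]
  2 Geminate Reduction: [yakketedi] → [yaketedi]
  result: [yaketedi]
Order 2 then 1:
  2 Geminate Reduction: no change — [yagketedi]
  1 Regressive Voicing Assimilation: [yagketedi] → [yakketedi]
  result: [yakketedi]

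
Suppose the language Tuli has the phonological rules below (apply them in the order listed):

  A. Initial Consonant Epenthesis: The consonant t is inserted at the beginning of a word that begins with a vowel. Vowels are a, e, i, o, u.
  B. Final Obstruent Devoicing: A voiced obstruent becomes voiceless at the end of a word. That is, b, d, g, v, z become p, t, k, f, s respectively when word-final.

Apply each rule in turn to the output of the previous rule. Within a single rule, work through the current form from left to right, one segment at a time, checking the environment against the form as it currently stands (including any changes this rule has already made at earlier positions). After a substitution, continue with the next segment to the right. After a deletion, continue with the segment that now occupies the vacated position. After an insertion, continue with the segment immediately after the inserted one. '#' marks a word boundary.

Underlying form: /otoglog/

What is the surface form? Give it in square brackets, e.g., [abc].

A Initial Consonant Epenthesis: [otoglog] → [totoglog]
B Final Obstruent Devoicing: [totoglog] → [totoglok]

[totoglok]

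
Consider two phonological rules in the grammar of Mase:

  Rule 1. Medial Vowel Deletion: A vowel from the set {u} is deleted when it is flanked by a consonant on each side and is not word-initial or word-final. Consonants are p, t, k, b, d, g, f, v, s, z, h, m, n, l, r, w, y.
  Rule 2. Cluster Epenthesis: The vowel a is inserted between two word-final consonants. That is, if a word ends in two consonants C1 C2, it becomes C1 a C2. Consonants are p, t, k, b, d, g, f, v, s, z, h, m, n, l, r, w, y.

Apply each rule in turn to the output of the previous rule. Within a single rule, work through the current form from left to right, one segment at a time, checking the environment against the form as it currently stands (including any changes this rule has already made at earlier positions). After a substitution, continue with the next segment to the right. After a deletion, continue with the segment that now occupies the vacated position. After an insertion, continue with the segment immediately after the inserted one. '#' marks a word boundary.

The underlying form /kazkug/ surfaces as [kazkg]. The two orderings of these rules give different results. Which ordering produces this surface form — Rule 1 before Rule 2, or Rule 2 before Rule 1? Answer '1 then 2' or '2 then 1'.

2 then 1

Order 1 then 2:
  1 Medial Vowel Deletion: [kazkug] → [kazkg]
  2 Cluster Epenthesis: [kazkg] → [kazkag]
  result: [kazkag]
Order 2 then 1:
  2 Cluster Epenthesis: no change — [kazkug]
  1 Medial Vowel Deletion: [kazkug] → [kazkg]
  result: [kazkg]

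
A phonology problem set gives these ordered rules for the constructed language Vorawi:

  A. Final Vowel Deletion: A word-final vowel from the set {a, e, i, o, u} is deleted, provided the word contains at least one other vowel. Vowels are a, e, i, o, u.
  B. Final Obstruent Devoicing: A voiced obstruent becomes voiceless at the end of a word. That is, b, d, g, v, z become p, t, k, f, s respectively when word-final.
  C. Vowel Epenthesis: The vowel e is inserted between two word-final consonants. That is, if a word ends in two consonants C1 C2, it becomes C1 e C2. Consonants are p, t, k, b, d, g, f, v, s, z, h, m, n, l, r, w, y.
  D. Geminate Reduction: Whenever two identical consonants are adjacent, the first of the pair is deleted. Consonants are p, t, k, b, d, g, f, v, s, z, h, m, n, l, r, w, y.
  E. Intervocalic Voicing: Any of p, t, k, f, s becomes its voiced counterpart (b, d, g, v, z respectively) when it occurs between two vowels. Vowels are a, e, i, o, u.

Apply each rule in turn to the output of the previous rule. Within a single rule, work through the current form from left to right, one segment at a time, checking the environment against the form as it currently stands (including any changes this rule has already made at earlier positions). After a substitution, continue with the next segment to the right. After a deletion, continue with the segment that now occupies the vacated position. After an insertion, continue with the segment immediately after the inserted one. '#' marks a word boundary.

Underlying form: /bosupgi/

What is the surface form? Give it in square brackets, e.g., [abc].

A Final Vowel Deletion: [bosupgi] → [bosupg]
B Final Obstruent Devoicing: [bosupg] → [bosupk]
C Vowel Epenthesis: [bosupk] → [bosupek]
D Geminate Reduction: no change — [bosupek]
E Intervocalic Voicing: [bosupek] → [bozubek]

[bozubek]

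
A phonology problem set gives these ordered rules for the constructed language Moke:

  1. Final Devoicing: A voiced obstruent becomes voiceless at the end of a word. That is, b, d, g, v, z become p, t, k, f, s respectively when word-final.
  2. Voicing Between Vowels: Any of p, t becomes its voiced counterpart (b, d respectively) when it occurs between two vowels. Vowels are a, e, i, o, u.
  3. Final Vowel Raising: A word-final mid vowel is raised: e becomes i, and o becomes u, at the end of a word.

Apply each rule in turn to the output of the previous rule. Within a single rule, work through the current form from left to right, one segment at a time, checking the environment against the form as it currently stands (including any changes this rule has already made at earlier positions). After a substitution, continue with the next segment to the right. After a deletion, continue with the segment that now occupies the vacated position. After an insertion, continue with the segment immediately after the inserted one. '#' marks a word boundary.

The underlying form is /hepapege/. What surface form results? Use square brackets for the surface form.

1 Final Devoicing: no change — [hepapege]
2 Voicing Between Vowels: [hepapege] → [hebabege]
3 Final Vowel Raising: [hebabege] → [hebabegi]

[hebabegi]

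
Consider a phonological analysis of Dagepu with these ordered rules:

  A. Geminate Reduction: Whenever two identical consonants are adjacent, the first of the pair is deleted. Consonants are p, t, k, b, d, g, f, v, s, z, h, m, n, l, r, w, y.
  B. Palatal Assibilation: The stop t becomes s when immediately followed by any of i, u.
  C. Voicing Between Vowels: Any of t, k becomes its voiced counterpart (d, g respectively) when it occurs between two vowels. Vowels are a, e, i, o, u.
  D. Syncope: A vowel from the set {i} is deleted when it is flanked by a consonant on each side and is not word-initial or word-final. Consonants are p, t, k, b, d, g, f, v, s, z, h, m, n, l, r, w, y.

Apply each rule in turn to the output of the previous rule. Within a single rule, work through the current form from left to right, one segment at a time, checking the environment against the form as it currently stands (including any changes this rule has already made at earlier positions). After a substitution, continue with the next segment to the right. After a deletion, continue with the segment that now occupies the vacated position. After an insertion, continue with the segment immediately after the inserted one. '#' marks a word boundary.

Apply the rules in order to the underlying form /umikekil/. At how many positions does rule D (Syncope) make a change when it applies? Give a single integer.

2

A Geminate Reduction: no change — [umikekil]
B Palatal Assibilation: no change — [umikekil]
C Voicing Between Vowels: [umikekil] → [umigegil]
D Syncope: [umigegil] → [umgegl]
Rule D changed 2 position(s).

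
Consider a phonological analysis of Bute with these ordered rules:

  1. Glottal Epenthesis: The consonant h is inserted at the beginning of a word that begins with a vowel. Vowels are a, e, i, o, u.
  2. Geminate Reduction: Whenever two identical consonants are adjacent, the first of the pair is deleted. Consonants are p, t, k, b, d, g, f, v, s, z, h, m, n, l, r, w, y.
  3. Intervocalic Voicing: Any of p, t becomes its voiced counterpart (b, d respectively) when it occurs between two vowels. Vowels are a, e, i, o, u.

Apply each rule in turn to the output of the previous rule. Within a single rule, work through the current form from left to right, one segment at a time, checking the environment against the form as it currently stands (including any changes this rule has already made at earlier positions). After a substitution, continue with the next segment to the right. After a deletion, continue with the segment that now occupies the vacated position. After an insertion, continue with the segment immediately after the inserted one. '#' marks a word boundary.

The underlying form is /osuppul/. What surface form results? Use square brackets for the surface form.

[hosubul]

1 Glottal Epenthesis: [osuppul] → [hosuppul]
2 Geminate Reduction: [hosuppul] → [hosupul]
3 Intervocalic Voicing: [hosupul] → [hosubul]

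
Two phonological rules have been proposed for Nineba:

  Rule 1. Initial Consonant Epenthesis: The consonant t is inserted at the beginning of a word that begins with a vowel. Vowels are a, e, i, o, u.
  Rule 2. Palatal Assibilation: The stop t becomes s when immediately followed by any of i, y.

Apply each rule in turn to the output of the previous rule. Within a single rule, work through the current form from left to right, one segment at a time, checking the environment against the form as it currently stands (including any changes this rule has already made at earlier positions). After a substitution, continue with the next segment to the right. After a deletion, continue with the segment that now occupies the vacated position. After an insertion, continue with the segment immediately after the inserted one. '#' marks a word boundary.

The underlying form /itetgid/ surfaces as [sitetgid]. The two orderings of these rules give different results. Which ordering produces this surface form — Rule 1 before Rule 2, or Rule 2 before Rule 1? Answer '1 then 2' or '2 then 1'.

Order 1 then 2:
  1 Initial Consonant Epenthesis: [itetgid] → [titetgid]
  2 Palatal Assibilation: [titetgid] → [sitetgid]
  result: [sitetgid]
Order 2 then 1:
  2 Palatal Assibilation: no change — [itetgid]
  1 Initial Consonant Epenthesis: [itetgid] → [titetgid]
  result: [titetgid]

1 then 2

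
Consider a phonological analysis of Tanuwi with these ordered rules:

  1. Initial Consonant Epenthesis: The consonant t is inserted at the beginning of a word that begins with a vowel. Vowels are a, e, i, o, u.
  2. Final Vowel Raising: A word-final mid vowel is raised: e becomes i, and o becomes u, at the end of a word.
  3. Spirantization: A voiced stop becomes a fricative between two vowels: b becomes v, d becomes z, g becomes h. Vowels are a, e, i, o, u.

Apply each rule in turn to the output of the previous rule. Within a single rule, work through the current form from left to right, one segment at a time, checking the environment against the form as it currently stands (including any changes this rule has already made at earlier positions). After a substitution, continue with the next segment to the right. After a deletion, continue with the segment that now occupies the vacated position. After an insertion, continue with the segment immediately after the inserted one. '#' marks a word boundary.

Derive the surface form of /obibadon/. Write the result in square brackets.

[tovivazon]

1 Initial Consonant Epenthesis: [obibadon] → [tobibadon]
2 Final Vowel Raising: no change — [tobibadon]
3 Spirantization: [tobibadon] → [tovivazon]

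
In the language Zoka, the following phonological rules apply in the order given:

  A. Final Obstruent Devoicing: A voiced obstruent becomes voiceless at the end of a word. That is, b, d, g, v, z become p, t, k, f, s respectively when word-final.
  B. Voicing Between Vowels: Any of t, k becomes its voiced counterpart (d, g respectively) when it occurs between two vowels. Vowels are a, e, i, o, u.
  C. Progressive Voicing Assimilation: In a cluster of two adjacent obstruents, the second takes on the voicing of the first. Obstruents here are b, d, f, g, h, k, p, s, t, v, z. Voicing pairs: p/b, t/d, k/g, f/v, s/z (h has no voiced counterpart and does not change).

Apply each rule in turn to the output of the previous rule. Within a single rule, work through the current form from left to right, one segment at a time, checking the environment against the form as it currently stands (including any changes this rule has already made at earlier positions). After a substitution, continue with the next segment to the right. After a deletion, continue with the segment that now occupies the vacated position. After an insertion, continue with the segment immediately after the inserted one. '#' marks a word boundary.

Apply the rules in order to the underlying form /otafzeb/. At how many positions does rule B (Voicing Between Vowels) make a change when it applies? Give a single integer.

A Final Obstruent Devoicing: [otafzeb] → [otafzep]
B Voicing Between Vowels: [otafzep] → [odafzep]
C Progressive Voicing Assimilation: [odafzep] → [odafsep]
Rule B changed 1 position(s).

1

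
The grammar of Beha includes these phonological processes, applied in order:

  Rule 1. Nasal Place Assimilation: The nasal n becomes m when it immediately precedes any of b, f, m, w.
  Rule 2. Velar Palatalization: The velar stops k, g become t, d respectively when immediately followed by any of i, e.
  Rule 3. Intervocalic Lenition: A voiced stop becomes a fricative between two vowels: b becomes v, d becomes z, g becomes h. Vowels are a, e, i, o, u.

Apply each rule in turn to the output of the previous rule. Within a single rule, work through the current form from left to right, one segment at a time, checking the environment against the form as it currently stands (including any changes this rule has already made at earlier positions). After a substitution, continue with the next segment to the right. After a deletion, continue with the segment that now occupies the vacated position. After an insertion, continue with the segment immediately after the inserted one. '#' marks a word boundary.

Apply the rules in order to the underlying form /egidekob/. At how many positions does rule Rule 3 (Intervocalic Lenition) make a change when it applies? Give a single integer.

Rule 1 Nasal Place Assimilation: no change — [egidekob]
Rule 2 Velar Palatalization: [egidekob] → [edidekob]
Rule 3 Intervocalic Lenition: [edidekob] → [ezizekob]
Rule Rule 3 changed 2 position(s).

2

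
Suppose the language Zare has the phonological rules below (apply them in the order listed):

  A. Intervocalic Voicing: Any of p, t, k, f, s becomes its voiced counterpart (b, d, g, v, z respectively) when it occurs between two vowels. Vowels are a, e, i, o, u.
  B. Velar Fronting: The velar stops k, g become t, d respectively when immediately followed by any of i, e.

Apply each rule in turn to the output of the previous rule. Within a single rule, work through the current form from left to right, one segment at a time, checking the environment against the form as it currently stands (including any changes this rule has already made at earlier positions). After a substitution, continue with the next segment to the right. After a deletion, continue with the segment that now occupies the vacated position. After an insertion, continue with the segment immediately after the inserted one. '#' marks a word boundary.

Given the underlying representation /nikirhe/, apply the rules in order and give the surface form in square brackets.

A Intervocalic Voicing: [nikirhe] → [nigirhe]
B Velar Fronting: [nigirhe] → [nidirhe]

[nidirhe]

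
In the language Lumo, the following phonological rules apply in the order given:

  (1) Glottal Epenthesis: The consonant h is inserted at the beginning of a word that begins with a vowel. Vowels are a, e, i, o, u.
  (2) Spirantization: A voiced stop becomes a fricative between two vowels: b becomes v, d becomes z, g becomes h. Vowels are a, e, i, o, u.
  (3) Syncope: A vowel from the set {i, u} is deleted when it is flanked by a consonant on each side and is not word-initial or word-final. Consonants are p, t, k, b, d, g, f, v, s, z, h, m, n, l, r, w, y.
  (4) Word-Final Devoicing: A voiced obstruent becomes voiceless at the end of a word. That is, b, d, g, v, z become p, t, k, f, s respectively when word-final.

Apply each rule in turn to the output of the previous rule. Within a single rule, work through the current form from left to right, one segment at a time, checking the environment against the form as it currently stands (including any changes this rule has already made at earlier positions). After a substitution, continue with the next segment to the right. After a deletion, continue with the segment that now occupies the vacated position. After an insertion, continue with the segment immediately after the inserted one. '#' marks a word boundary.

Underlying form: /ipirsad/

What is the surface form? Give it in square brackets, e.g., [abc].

[hprsat]

(1) Glottal Epenthesis: [ipirsad] → [hipirsad]
(2) Spirantization: no change — [hipirsad]
(3) Syncope: [hipirsad] → [hprsad]
(4) Word-Final Devoicing: [hprsad] → [hprsat]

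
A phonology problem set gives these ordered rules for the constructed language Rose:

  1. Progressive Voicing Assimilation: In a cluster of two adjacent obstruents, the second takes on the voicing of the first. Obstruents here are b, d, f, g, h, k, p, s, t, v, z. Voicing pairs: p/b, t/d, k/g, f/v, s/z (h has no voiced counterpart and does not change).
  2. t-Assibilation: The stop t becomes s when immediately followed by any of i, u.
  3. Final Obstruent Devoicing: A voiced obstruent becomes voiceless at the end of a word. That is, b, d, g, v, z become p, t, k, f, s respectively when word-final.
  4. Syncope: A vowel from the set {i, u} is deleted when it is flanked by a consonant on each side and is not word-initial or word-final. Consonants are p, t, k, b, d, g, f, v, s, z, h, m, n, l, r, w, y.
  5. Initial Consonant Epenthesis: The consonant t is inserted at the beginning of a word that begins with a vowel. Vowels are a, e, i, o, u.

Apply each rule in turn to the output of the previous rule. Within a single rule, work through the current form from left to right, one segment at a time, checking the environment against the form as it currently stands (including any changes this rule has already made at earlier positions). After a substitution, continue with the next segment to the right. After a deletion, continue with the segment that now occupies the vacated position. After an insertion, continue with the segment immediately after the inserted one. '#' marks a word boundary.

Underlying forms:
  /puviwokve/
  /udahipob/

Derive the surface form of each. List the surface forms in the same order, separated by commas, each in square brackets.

/puviwokve/:
  1 Progressive Voicing Assimilation: [puviwokve] → [puviwokfe]
  2 t-Assibilation: no change — [puviwokfe]
  3 Final Obstruent Devoicing: no change — [puviwokfe]
  4 Syncope: [puviwokfe] → [pvwokfe]
  5 Initial Consonant Epenthesis: no change — [pvwokfe]
/udahipob/:
  1 Progressive Voicing Assimilation: no change — [udahipob]
  2 t-Assibilation: no change — [udahipob]
  3 Final Obstruent Devoicing: [udahipob] → [udahipop]
  4 Syncope: [udahipop] → [udahpop]
  5 Initial Consonant Epenthesis: [udahpop] → [tudahpop]

[pvwokfe], [tudahpop]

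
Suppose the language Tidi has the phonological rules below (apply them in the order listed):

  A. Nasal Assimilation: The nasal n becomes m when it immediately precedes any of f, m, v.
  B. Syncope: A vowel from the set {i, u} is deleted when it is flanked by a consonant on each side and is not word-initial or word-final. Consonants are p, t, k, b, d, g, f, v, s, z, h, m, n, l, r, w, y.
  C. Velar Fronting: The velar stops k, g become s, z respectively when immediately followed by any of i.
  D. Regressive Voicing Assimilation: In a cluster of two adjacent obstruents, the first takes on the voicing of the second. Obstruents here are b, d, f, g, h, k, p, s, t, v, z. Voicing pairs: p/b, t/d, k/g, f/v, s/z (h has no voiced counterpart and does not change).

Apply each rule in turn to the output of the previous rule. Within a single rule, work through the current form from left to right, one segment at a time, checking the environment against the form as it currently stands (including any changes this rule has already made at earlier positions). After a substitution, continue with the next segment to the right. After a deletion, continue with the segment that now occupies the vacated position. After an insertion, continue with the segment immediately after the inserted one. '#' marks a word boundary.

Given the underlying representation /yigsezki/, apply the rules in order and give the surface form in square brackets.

[yksessi]

A Nasal Assimilation: no change — [yigsezki]
B Syncope: [yigsezki] → [ygsezki]
C Velar Fronting: [ygsezki] → [ygsezsi]
D Regressive Voicing Assimilation: [ygsezsi] → [yksessi]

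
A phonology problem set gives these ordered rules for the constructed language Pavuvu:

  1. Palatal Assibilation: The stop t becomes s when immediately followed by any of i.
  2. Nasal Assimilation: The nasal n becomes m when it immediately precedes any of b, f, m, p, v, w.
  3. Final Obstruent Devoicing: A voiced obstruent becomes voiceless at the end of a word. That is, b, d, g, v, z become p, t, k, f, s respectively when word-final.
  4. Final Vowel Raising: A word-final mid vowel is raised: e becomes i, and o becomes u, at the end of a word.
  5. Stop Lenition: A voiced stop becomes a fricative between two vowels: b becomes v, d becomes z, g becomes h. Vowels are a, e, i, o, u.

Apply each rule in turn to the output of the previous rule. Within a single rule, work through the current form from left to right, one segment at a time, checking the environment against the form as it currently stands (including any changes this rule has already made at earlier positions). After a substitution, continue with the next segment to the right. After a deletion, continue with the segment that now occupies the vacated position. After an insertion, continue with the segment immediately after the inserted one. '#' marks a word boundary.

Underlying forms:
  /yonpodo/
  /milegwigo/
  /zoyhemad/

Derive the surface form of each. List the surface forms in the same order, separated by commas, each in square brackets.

/yonpodo/:
  1 Palatal Assibilation: no change — [yonpodo]
  2 Nasal Assimilation: [yonpodo] → [yompodo]
  3 Final Obstruent Devoicing: no change — [yompodo]
  4 Final Vowel Raising: [yompodo] → [yompodu]
  5 Stop Lenition: [yompodu] → [yompozu]
/milegwigo/:
  1 Palatal Assibilation: no change — [milegwigo]
  2 Nasal Assimilation: no change — [milegwigo]
  3 Final Obstruent Devoicing: no change — [milegwigo]
  4 Final Vowel Raising: [milegwigo] → [milegwigu]
  5 Stop Lenition: [milegwigu] → [milegwihu]
/zoyhemad/:
  1 Palatal Assibilation: no change — [zoyhemad]
  2 Nasal Assimilation: no change — [zoyhemad]
  3 Final Obstruent Devoicing: [zoyhemad] → [zoyhemat]
  4 Final Vowel Raising: no change — [zoyhemat]
  5 Stop Lenition: no change — [zoyhemat]

[yompozu], [milegwihu], [zoyhemat]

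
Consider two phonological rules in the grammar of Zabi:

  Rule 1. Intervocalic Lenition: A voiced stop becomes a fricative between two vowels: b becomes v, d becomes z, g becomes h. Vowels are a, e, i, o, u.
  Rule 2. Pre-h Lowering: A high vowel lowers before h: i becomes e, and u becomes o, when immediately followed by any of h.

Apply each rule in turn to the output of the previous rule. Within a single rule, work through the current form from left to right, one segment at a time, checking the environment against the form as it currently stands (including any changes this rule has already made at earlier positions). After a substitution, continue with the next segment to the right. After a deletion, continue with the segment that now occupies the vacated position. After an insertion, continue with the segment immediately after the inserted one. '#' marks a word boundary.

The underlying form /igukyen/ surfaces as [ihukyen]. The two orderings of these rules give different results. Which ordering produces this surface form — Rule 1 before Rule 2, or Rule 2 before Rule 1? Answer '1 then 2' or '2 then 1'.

Order 1 then 2:
  1 Intervocalic Lenition: [igukyen] → [ihukyen]
  2 Pre-h Lowering: [ihukyen] → [ehukyen]
  result: [ehukyen]
Order 2 then 1:
  2 Pre-h Lowering: no change — [igukyen]
  1 Intervocalic Lenition: [igukyen] → [ihukyen]
  result: [ihukyen]

2 then 1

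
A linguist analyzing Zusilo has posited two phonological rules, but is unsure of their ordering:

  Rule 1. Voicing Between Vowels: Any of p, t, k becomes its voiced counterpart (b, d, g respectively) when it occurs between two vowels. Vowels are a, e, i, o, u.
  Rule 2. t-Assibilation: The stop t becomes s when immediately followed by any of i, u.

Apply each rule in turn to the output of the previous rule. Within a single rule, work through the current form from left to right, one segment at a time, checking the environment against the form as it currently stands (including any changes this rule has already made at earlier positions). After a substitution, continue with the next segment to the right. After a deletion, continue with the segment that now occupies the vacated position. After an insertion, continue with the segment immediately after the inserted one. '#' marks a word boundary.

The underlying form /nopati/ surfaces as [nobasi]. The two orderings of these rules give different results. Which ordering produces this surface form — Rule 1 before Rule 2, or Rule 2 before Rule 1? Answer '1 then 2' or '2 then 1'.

Order 1 then 2:
  1 Voicing Between Vowels: [nopati] → [nobadi]
  2 t-Assibilation: no change — [nobadi]
  result: [nobadi]
Order 2 then 1:
  2 t-Assibilation: [nopati] → [nopasi]
  1 Voicing Between Vowels: [nopasi] → [nobasi]
  result: [nobasi]

2 then 1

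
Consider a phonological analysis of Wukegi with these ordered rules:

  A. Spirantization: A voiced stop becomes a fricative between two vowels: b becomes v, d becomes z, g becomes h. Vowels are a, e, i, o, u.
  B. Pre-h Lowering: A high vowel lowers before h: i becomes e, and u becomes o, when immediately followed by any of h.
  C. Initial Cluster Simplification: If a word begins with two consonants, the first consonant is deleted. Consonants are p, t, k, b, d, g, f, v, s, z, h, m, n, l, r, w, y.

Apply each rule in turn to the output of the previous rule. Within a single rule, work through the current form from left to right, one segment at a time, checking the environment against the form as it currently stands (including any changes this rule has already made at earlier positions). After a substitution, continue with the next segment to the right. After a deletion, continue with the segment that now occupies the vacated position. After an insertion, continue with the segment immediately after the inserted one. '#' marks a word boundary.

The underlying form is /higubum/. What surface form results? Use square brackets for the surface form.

[hehuvum]

A Spirantization: [higubum] → [hihuvum]
B Pre-h Lowering: [hihuvum] → [hehuvum]
C Initial Cluster Simplification: no change — [hehuvum]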